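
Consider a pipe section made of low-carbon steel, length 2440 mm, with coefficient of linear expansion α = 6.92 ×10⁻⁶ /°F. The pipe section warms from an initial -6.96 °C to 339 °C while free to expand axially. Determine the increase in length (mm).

Convert α: 6.92×10⁻⁶/°F × (9/5) = 12.5×10⁻⁶/K.
ΔT = 339 − (-6.96) = 346.0 K.
ΔL = α·L₀·ΔT = 12.5×10⁻⁶ × 2440 mm × 346.0 K = 10.5 mm.

10.5 mm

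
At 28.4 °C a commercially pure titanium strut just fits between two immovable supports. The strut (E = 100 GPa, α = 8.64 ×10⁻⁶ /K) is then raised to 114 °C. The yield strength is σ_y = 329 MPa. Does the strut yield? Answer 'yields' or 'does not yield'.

does not yield

ΔT = 85.60 K. Constrained thermal stress σ = E·α·ΔT = 100.0×10³ MPa × 8.64×10⁻⁶ × 85.60 = 74.0 MPa (compressive).
Compare to σ_y = 329 MPa: σ < σ_y, so it does not yield.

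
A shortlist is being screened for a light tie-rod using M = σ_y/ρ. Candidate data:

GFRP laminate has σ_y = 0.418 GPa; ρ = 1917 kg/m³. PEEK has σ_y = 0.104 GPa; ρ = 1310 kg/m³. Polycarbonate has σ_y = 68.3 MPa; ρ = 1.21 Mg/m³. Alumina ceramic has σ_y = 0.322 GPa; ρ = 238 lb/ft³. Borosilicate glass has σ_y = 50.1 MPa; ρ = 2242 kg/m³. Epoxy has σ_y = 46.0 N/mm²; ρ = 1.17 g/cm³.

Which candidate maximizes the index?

GFRP laminate

Convert each candidate to consistent units, then evaluate M:
  GFRP laminate: σ_y = 418.0 MPa, ρ = 1917 kg/m³
  PEEK: σ_y = 104.0 MPa, ρ = 1310 kg/m³
  polycarbonate: σ_y = 68.30 MPa, ρ = 1210 kg/m³
  alumina ceramic: σ_y = 322.0 MPa, ρ = 3812 kg/m³
  borosilicate glass: σ_y = 50.10 MPa, ρ = 2242 kg/m³
  epoxy: σ_y = 46.00 MPa, ρ = 1170 kg/m³
  GFRP laminate: M = 218 kN·m/kg
  alumina ceramic: M = 84.5 kN·m/kg
  PEEK: M = 79.4 kN·m/kg
  polycarbonate: M = 56.4 kN·m/kg
  epoxy: M = 39.3 kN·m/kg
  borosilicate glass: M = 22.3 kN·m/kg
The maximum is for GFRP laminate.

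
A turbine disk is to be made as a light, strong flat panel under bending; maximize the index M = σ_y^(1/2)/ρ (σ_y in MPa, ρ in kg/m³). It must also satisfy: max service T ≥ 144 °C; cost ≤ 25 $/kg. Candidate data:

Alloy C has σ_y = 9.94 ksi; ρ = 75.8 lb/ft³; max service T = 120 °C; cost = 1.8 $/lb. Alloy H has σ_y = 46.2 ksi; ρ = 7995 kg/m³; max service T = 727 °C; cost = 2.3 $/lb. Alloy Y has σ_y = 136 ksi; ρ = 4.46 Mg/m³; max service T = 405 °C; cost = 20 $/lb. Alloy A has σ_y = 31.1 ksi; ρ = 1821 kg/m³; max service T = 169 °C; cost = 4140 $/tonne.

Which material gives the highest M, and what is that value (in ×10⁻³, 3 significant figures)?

alloy A, M = 8.04×10⁻³

Screen on constraints: max service T ≥ 144 °C; cost ≤ 25 $/kg. Survivors: alloy H, alloy A.
Normalizing units and computing the index:
  alloy H: σ_y = 318.5 MPa, ρ = 7995 kg/m³
  alloy A: σ_y = 214.4 MPa, ρ = 1821 kg/m³
  alloy A: M = 8.04×10⁻³
  alloy H: M = 2.23×10⁻³
Highest index: alloy A.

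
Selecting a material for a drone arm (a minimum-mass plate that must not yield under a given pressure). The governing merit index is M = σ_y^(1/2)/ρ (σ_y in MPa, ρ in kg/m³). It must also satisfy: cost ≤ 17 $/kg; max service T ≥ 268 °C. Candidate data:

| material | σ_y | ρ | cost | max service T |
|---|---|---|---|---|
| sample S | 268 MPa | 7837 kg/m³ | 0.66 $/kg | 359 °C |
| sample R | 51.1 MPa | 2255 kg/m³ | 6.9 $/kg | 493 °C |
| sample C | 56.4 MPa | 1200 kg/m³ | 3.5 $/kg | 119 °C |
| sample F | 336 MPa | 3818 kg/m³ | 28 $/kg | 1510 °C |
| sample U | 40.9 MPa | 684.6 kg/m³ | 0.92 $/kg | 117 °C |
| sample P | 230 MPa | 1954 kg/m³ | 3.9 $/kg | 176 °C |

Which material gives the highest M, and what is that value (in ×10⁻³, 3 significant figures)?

Screen on constraints: cost ≤ 17 $/kg; max service T ≥ 268 °C. Survivors: sample S, sample R.
Evaluate M for each candidate:
  sample R: M = 3.17×10⁻³
  sample S: M = 2.09×10⁻³
Sample R has the largest M.

sample R, M = 3.17×10⁻³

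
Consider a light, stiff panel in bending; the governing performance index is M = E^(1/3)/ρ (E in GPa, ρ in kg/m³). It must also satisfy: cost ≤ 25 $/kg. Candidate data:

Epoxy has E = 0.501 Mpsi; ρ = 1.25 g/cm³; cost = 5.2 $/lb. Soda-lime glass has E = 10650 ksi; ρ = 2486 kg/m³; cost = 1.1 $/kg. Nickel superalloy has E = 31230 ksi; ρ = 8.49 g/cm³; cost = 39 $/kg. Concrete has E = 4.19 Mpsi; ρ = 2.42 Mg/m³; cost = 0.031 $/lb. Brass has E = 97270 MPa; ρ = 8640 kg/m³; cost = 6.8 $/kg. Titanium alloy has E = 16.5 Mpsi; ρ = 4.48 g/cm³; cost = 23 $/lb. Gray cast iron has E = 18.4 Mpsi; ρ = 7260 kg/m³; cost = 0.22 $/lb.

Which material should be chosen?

soda-lime glass

Screen on constraints: cost ≤ 25 $/kg. Survivors: epoxy, soda-lime glass, concrete, brass, gray cast iron.
Putting every candidate on a common basis:
  epoxy: E = 3.454 GPa, ρ = 1250 kg/m³
  soda-lime glass: E = 73.43 GPa, ρ = 2486 kg/m³
  concrete: E = 28.89 GPa, ρ = 2420 kg/m³
  brass: E = 97.27 GPa, ρ = 8640 kg/m³
  gray cast iron: E = 126.9 GPa, ρ = 7260 kg/m³
  soda-lime glass: M = 1.68×10⁻³
  concrete: M = 1.27×10⁻³
  epoxy: M = 1.21×10⁻³
  gray cast iron: M = 0.692×10⁻³
  brass: M = 0.532×10⁻³
Highest index: soda-lime glass.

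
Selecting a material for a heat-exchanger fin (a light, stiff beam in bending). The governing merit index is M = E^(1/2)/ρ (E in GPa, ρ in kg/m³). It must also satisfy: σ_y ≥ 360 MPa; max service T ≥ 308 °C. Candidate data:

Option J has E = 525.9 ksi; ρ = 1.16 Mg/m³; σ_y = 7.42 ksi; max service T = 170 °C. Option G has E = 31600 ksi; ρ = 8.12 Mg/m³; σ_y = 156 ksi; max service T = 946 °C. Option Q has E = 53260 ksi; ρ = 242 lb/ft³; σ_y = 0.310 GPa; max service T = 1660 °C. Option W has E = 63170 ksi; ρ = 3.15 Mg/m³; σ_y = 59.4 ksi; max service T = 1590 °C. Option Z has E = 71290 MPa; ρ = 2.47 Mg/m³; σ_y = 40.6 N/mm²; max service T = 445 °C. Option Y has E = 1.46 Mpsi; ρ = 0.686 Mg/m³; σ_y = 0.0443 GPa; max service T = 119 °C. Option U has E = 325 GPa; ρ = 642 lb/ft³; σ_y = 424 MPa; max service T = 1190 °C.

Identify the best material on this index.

Screen on constraints: σ_y ≥ 360 MPa; max service T ≥ 308 °C. Survivors: option G, option W, option U.
In SI units:
  option G: E = 217.9 GPa, ρ = 8120 kg/m³
  option W: E = 435.5 GPa, ρ = 3150 kg/m³
  option U: E = 325.0 GPa, ρ = 10280 kg/m³
  option W: M = 6.63×10⁻³
  option G: M = 1.82×10⁻³
  option U: M = 1.75×10⁻³
The maximum is for option W.

option W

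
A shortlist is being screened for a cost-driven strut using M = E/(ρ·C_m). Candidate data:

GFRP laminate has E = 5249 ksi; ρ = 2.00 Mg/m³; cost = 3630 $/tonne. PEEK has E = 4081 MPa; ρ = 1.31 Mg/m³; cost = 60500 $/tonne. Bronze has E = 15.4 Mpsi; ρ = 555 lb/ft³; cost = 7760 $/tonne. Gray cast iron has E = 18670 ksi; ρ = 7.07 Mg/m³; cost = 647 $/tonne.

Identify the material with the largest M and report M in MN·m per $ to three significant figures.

In SI units:
  GFRP laminate: E = 36.19 GPa, ρ = 2000 kg/m³, cost = 3.630 $/kg
  PEEK: E = 4.081 GPa, ρ = 1310 kg/m³, cost = 60.50 $/kg
  bronze: E = 106.2 GPa, ρ = 8890 kg/m³, cost = 7.760 $/kg
  gray cast iron: E = 128.7 GPa, ρ = 7070 kg/m³, cost = 0.6470 $/kg
  gray cast iron: M = 28.1 MN·m per $
  GFRP laminate: M = 4.98 MN·m per $
  bronze: M = 1.54 MN·m per $
  PEEK: M = 0.0515 MN·m per $
The maximum is for gray cast iron.

gray cast iron, M = 28.1 MN·m per $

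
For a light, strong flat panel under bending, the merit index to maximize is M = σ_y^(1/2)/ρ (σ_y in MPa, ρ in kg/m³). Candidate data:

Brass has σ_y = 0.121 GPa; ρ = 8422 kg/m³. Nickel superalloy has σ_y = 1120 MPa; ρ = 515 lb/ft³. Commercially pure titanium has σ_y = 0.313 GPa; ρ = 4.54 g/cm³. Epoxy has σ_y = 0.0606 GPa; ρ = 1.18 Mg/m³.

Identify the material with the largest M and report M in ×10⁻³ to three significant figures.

epoxy, M = 6.60×10⁻³

Normalizing units and computing the index:
  brass: σ_y = 121.0 MPa, ρ = 8422 kg/m³
  nickel superalloy: σ_y = 1120 MPa, ρ = 8250 kg/m³
  commercially pure titanium: σ_y = 313.0 MPa, ρ = 4540 kg/m³
  epoxy: σ_y = 60.60 MPa, ρ = 1180 kg/m³
  epoxy: M = 6.60×10⁻³
  nickel superalloy: M = 4.06×10⁻³
  commercially pure titanium: M = 3.90×10⁻³
  brass: M = 1.31×10⁻³
The maximum is for epoxy.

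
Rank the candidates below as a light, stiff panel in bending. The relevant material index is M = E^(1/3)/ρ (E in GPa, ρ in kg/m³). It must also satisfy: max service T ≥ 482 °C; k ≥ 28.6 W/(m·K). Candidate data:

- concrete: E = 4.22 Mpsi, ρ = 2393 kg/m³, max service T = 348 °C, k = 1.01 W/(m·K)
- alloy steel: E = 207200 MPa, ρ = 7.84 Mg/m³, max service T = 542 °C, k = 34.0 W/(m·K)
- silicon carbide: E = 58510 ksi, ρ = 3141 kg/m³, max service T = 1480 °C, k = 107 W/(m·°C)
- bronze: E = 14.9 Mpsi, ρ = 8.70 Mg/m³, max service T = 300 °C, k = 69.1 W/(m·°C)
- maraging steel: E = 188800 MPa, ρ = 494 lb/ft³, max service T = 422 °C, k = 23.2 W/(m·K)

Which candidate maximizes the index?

Screen on constraints: max service T ≥ 482 °C; k ≥ 28.6 W/(m·K). Survivors: alloy steel, silicon carbide.
After converting to SI:
  alloy steel: E = 207.2 GPa, ρ = 7840 kg/m³
  silicon carbide: E = 403.4 GPa, ρ = 3141 kg/m³
  silicon carbide: M = 2.35×10⁻³
  alloy steel: M = 0.755×10⁻³
Silicon carbide ranks first.

silicon carbide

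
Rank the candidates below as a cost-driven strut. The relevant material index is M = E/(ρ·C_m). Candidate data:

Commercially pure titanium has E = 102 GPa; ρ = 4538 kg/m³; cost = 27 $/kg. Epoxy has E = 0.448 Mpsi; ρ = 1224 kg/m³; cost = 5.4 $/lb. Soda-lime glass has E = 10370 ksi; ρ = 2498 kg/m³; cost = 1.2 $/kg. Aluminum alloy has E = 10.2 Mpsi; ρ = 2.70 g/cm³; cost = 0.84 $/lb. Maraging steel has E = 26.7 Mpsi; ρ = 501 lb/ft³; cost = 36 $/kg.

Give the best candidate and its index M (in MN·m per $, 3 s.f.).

soda-lime glass, M = 23.9 MN·m per $

After converting to SI:
  commercially pure titanium: E = 102.0 GPa, ρ = 4538 kg/m³, cost = 27.00 $/kg
  epoxy: E = 3.089 GPa, ρ = 1224 kg/m³, cost = 11.90 $/kg
  soda-lime glass: E = 71.50 GPa, ρ = 2498 kg/m³, cost = 1.200 $/kg
  aluminum alloy: E = 70.33 GPa, ρ = 2700 kg/m³, cost = 1.852 $/kg
  maraging steel: E = 184.1 GPa, ρ = 8025 kg/m³, cost = 36.00 $/kg
  soda-lime glass: M = 23.9 MN·m per $
  aluminum alloy: M = 14.1 MN·m per $
  commercially pure titanium: M = 0.832 MN·m per $
  maraging steel: M = 0.637 MN·m per $
  epoxy: M = 0.212 MN·m per $
Soda-lime glass ranks first.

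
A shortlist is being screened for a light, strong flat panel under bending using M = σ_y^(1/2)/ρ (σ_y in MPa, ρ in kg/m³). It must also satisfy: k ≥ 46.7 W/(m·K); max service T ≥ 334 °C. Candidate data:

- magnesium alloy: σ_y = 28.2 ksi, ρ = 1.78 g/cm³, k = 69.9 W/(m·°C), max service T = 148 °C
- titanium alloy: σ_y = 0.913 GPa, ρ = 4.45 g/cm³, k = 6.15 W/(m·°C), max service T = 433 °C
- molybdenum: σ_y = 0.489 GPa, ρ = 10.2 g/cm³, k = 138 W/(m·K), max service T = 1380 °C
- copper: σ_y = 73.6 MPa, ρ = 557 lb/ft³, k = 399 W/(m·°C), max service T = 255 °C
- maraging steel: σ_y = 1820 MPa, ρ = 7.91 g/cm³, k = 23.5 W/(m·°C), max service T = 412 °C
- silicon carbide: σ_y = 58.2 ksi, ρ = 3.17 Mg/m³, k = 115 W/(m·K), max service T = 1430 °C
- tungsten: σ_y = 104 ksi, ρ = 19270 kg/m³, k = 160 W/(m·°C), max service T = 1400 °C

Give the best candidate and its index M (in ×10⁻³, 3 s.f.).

silicon carbide, M = 6.32×10⁻³

Screen on constraints: k ≥ 46.7 W/(m·K); max service T ≥ 334 °C. Survivors: molybdenum, silicon carbide, tungsten.
Normalizing units and computing the index:
  molybdenum: σ_y = 489.0 MPa, ρ = 10200 kg/m³
  silicon carbide: σ_y = 401.3 MPa, ρ = 3170 kg/m³
  tungsten: σ_y = 717.1 MPa, ρ = 19270 kg/m³
  silicon carbide: M = 6.32×10⁻³
  molybdenum: M = 2.17×10⁻³
  tungsten: M = 1.39×10⁻³
The maximum is for silicon carbide.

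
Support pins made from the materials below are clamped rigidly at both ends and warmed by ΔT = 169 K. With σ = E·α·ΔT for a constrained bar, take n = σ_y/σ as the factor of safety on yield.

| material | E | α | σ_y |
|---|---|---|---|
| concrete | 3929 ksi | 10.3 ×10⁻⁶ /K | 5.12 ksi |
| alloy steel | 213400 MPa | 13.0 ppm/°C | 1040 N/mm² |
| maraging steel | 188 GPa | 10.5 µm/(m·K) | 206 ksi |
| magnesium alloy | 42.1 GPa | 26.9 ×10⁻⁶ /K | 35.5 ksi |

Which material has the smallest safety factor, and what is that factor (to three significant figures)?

Converting E to GPa, α to ×10⁻⁶/K, σ_y to MPa, then σ and n for each:
  concrete: E = 27.09, α = 10.3, σ_y = 35.30 → σ = 47.2 MPa, n = 0.749
  alloy steel: E = 213.4, α = 13.0, σ_y = 1040 → σ = 469 MPa, n = 2.22
  maraging steel: E = 188.0, α = 10.5, σ_y = 1420 → σ = 334 MPa, n = 4.26
  magnesium alloy: E = 42.10, α = 26.9, σ_y = 244.8 → σ = 191 MPa, n = 1.28
The minimum is concrete at n = 0.749.

concrete, n = 0.749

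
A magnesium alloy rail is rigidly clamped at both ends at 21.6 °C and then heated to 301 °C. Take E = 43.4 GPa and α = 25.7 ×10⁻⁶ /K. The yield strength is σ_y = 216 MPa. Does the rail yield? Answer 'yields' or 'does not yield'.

ΔT = 279.4 K. Constrained thermal stress σ = E·α·ΔT = 43.40×10³ MPa × 25.7×10⁻⁶ × 279.4 = 312 MPa (compressive).
Compare to σ_y = 216 MPa: σ ≥ σ_y, so it yields.

yields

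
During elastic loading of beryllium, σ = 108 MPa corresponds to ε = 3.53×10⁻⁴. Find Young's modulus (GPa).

306 GPa

E = σ/ε = 108 MPa / 3.53×10⁻⁴ = 305900 MPa = 306 GPa.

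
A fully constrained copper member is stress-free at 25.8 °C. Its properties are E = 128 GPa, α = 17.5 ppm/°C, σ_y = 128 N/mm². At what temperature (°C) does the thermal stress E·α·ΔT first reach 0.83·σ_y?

73.2 °C

σ_y = 128 N/mm² = 128.0 MPa.
E·α·ΔT = 106.2 MPa ⇒ ΔT = 106.2 / (128.0×10³ × 17.5×10⁻⁶) = 47.43 K.
T = 25.8 + 47.43 = 73.23 °C.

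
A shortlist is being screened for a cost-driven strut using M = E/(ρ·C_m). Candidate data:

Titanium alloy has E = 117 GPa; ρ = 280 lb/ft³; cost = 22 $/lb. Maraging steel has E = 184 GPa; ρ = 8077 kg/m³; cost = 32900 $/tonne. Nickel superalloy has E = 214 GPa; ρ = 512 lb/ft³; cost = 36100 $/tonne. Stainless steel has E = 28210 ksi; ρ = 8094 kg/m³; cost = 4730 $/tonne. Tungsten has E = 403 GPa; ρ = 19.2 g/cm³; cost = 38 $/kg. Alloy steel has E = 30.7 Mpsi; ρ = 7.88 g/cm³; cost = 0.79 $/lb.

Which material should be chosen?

In SI units:
  titanium alloy: E = 117.0 GPa, ρ = 4485 kg/m³, cost = 48.50 $/kg
  maraging steel: E = 184.0 GPa, ρ = 8077 kg/m³, cost = 32.90 $/kg
  nickel superalloy: E = 214.0 GPa, ρ = 8201 kg/m³, cost = 36.10 $/kg
  stainless steel: E = 194.5 GPa, ρ = 8094 kg/m³, cost = 4.730 $/kg
  tungsten: E = 403.0 GPa, ρ = 19200 kg/m³, cost = 38.00 $/kg
  alloy steel: E = 211.7 GPa, ρ = 7880 kg/m³, cost = 1.742 $/kg
  alloy steel: M = 15.4 MN·m per $
  stainless steel: M = 5.08 MN·m per $
  nickel superalloy: M = 0.723 MN·m per $
  maraging steel: M = 0.692 MN·m per $
  tungsten: M = 0.552 MN·m per $
  titanium alloy: M = 0.538 MN·m per $
The maximum is for alloy steel.

alloy steel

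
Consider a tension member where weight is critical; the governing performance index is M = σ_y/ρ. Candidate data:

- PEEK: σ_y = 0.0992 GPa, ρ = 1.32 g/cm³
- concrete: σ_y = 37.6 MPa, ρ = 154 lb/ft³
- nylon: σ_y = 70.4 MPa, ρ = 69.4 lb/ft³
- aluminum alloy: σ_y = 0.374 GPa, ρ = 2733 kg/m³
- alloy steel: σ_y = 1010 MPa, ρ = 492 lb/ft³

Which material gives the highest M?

In SI units:
  PEEK: σ_y = 99.20 MPa, ρ = 1320 kg/m³
  concrete: σ_y = 37.60 MPa, ρ = 2467 kg/m³
  nylon: σ_y = 70.40 MPa, ρ = 1112 kg/m³
  aluminum alloy: σ_y = 374.0 MPa, ρ = 2733 kg/m³
  alloy steel: σ_y = 1010 MPa, ρ = 7881 kg/m³
  aluminum alloy: M = 137 kN·m/kg
  alloy steel: M = 128 kN·m/kg
  PEEK: M = 75.2 kN·m/kg
  nylon: M = 63.3 kN·m/kg
  concrete: M = 15.2 kN·m/kg
The maximum is for aluminum alloy.

aluminum alloy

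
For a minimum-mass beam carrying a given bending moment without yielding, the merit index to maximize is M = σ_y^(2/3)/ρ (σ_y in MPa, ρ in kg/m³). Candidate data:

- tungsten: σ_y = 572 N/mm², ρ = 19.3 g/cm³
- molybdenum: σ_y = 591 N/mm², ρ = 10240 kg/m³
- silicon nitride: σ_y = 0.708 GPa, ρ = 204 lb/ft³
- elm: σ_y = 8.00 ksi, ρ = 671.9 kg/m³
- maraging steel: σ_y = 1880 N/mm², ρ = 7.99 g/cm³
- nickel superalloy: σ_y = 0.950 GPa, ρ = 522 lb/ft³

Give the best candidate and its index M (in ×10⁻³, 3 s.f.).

Normalizing units and computing the index:
  tungsten: σ_y = 572.0 MPa, ρ = 19300 kg/m³
  molybdenum: σ_y = 591.0 MPa, ρ = 10240 kg/m³
  silicon nitride: σ_y = 708.0 MPa, ρ = 3268 kg/m³
  elm: σ_y = 55.16 MPa, ρ = 671.9 kg/m³
  maraging steel: σ_y = 1880 MPa, ρ = 7990 kg/m³
  nickel superalloy: σ_y = 950.0 MPa, ρ = 8362 kg/m³
  silicon nitride: M = 24.3×10⁻³
  elm: M = 21.6×10⁻³
  maraging steel: M = 19.1×10⁻³
  nickel superalloy: M = 11.6×10⁻³
  molybdenum: M = 6.88×10⁻³
  tungsten: M = 3.57×10⁻³
Silicon nitride has the largest M.

silicon nitride, M = 24.3×10⁻³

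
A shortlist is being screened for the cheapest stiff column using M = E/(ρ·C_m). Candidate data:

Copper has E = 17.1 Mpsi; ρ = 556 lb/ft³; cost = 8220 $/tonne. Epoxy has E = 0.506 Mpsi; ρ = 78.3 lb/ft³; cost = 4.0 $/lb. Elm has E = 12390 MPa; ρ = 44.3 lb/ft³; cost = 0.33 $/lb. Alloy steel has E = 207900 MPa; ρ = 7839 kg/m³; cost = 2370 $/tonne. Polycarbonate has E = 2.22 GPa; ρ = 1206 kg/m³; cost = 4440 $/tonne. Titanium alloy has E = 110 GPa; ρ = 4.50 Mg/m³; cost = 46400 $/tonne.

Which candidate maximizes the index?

Convert each candidate to consistent units, then evaluate M:
  copper: E = 117.9 GPa, ρ = 8906 kg/m³, cost = 8.220 $/kg
  epoxy: E = 3.489 GPa, ρ = 1254 kg/m³, cost = 8.818 $/kg
  elm: E = 12.39 GPa, ρ = 709.6 kg/m³, cost = 0.7275 $/kg
  alloy steel: E = 207.9 GPa, ρ = 7839 kg/m³, cost = 2.370 $/kg
  polycarbonate: E = 2.220 GPa, ρ = 1206 kg/m³, cost = 4.440 $/kg
  titanium alloy: E = 110.0 GPa, ρ = 4500 kg/m³, cost = 46.40 $/kg
  elm: M = 24.0 MN·m per $
  alloy steel: M = 11.2 MN·m per $
  copper: M = 1.61 MN·m per $
  titanium alloy: M = 0.527 MN·m per $
  polycarbonate: M = 0.415 MN·m per $
  epoxy: M = 0.315 MN·m per $
Elm has the largest M.

elm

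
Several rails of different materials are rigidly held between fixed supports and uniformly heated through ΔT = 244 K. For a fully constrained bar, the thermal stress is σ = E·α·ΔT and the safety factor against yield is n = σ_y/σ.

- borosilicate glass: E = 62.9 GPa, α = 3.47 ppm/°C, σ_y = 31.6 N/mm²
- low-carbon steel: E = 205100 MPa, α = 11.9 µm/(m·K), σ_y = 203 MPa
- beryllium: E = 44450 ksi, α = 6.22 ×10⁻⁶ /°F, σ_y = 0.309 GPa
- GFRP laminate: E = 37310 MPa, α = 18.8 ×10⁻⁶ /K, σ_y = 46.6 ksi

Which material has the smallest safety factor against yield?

low-carbon steel

Per material, after unit conversion:
  borosilicate glass: E = 62.90, α = 3.47, σ_y = 31.60 → σ = 53.3 MPa, n = 0.593
  low-carbon steel: E = 205.1, α = 11.9, σ_y = 203.0 → σ = 596 MPa, n = 0.341
  beryllium: E = 306.5, α = 11.2, σ_y = 309.0 → σ = 837 MPa, n = 0.369
  GFRP laminate: E = 37.31, α = 18.8, σ_y = 321.3 → σ = 171 MPa, n = 1.88
Low-carbon steel has the lowest safety factor, n = 0.341.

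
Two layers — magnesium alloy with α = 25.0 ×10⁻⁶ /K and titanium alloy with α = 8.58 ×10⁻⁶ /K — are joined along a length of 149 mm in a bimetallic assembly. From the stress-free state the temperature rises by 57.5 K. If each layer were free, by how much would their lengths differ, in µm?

Δα = |25.0 − 8.58|×10⁻⁶/K = 16.4×10⁻⁶/K.
ΔL_mismatch = Δα·L·ΔT = 16.4×10⁻⁶ × 149.0 mm × 57.5 K = 141 µm.

141 µm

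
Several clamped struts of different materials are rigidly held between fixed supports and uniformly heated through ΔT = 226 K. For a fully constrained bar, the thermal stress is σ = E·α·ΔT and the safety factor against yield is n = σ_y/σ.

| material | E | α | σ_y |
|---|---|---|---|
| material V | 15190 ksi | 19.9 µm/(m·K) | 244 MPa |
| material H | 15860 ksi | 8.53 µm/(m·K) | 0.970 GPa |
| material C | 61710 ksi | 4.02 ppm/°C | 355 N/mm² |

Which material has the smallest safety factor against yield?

Per material, after unit conversion:
  material V: E = 104.7, α = 19.9, σ_y = 244.0 → σ = 471 MPa, n = 0.518
  material H: E = 109.4, α = 8.53, σ_y = 970.0 → σ = 211 MPa, n = 4.60
  material C: E = 425.5, α = 4.02, σ_y = 355.0 → σ = 387 MPa, n = 0.918
Material V has the lowest safety factor, n = 0.518.

material V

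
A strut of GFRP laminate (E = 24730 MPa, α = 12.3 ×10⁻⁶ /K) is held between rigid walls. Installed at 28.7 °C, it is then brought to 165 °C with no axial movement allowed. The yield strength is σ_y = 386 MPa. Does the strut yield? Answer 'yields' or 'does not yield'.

does not yield

E = 24730 MPa = 24.73 GPa.
ΔT = 136.3 K. Constrained thermal stress σ = E·α·ΔT = 24.73×10³ MPa × 12.3×10⁻⁶ × 136.3 = 41.5 MPa (compressive).
Compare to σ_y = 386 MPa: σ < σ_y, so it does not yield.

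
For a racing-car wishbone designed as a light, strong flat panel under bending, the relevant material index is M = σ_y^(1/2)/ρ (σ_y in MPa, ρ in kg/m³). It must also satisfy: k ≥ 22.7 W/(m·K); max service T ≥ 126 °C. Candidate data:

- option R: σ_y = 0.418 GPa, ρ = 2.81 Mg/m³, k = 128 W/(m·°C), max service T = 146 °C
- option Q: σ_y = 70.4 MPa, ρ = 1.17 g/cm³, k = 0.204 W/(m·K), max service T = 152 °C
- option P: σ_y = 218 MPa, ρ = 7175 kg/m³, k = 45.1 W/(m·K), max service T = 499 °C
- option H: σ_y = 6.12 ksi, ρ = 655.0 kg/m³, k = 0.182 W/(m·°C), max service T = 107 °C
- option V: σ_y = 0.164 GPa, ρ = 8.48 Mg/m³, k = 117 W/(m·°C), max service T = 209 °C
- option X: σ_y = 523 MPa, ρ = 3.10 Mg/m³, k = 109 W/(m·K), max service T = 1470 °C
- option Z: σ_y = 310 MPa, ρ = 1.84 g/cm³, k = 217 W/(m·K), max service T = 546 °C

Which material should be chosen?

Screen on constraints: k ≥ 22.7 W/(m·K); max service T ≥ 126 °C. Survivors: option R, option P, option V, option X, option Z.
Putting every candidate on a common basis:
  option R: σ_y = 418.0 MPa, ρ = 2810 kg/m³
  option P: σ_y = 218.0 MPa, ρ = 7175 kg/m³
  option V: σ_y = 164.0 MPa, ρ = 8480 kg/m³
  option X: σ_y = 523.0 MPa, ρ = 3100 kg/m³
  option Z: σ_y = 310.0 MPa, ρ = 1840 kg/m³
  option Z: M = 9.57×10⁻³
  option X: M = 7.38×10⁻³
  option R: M = 7.28×10⁻³
  option P: M = 2.06×10⁻³
  option V: M = 1.51×10⁻³
Option Z has the largest M.

option Z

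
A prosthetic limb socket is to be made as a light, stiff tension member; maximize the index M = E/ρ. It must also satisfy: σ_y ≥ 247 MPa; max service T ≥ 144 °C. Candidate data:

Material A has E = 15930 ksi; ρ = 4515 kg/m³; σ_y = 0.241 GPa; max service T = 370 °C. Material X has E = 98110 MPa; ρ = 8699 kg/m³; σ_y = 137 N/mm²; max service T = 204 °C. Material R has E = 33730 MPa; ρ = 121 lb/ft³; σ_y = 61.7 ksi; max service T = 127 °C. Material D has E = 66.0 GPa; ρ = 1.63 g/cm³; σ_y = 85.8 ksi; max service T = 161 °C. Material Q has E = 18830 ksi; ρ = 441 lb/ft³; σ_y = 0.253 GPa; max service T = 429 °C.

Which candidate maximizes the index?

Screen on constraints: σ_y ≥ 247 MPa; max service T ≥ 144 °C. Survivors: material D, material Q.
After converting to SI:
  material D: E = 66.00 GPa, ρ = 1630 kg/m³
  material Q: E = 129.8 GPa, ρ = 7064 kg/m³
  material D: M = 40.5 MN·m/kg
  material Q: M = 18.4 MN·m/kg
Material D has the largest M.

material D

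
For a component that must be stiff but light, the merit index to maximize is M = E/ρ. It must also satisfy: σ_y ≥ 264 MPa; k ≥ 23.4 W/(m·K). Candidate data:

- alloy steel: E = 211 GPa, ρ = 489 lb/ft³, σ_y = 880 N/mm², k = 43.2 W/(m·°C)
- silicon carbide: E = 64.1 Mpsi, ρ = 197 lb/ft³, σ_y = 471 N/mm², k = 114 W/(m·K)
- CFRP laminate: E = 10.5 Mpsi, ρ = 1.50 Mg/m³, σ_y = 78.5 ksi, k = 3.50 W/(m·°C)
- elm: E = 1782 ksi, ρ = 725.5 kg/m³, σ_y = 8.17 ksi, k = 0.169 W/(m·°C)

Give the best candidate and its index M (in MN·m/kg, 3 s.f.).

Screen on constraints: σ_y ≥ 264 MPa; k ≥ 23.4 W/(m·K). Survivors: alloy steel, silicon carbide.
Convert each candidate to consistent units, then evaluate M:
  alloy steel: E = 211.0 GPa, ρ = 7833 kg/m³
  silicon carbide: E = 442.0 GPa, ρ = 3156 kg/m³
  silicon carbide: M = 140 MN·m/kg
  alloy steel: M = 26.9 MN·m/kg
Highest index: silicon carbide.

silicon carbide, M = 140 MN·m/kg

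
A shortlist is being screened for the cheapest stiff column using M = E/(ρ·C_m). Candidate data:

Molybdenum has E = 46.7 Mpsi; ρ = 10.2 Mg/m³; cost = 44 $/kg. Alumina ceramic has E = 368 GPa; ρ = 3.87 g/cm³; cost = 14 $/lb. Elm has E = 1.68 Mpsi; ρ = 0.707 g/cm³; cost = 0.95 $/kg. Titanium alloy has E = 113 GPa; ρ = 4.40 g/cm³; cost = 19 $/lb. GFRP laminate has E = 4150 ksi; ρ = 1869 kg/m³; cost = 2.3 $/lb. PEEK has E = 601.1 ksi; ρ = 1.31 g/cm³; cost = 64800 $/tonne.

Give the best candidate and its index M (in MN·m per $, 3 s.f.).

Convert each candidate to consistent units, then evaluate M:
  molybdenum: E = 322.0 GPa, ρ = 10200 kg/m³, cost = 44.00 $/kg
  alumina ceramic: E = 368.0 GPa, ρ = 3870 kg/m³, cost = 30.86 $/kg
  elm: E = 11.58 GPa, ρ = 707.0 kg/m³, cost = 0.9500 $/kg
  titanium alloy: E = 113.0 GPa, ρ = 4400 kg/m³, cost = 41.89 $/kg
  GFRP laminate: E = 28.61 GPa, ρ = 1869 kg/m³, cost = 5.071 $/kg
  PEEK: E = 4.144 GPa, ρ = 1310 kg/m³, cost = 64.80 $/kg
  elm: M = 17.2 MN·m per $
  alumina ceramic: M = 3.08 MN·m per $
  GFRP laminate: M = 3.02 MN·m per $
  molybdenum: M = 0.717 MN·m per $
  titanium alloy: M = 0.613 MN·m per $
  PEEK: M = 0.0488 MN·m per $
The maximum is for elm.

elm, M = 17.2 MN·m per $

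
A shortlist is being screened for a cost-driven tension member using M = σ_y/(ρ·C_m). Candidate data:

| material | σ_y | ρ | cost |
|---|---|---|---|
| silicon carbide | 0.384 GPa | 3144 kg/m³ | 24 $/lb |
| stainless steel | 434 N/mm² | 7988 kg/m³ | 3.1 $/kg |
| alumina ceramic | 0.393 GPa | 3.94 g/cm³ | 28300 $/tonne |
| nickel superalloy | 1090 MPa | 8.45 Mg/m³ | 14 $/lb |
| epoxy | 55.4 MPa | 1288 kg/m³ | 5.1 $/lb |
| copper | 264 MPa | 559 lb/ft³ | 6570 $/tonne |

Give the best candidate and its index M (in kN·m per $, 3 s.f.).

stainless steel, M = 17.5 kN·m per $

In SI units:
  silicon carbide: σ_y = 384.0 MPa, ρ = 3144 kg/m³, cost = 52.91 $/kg
  stainless steel: σ_y = 434.0 MPa, ρ = 7988 kg/m³, cost = 3.100 $/kg
  alumina ceramic: σ_y = 393.0 MPa, ρ = 3940 kg/m³, cost = 28.30 $/kg
  nickel superalloy: σ_y = 1090 MPa, ρ = 8450 kg/m³, cost = 30.86 $/kg
  epoxy: σ_y = 55.40 MPa, ρ = 1288 kg/m³, cost = 11.24 $/kg
  copper: σ_y = 264.0 MPa, ρ = 8954 kg/m³, cost = 6.570 $/kg
  stainless steel: M = 17.5 kN·m per $
  copper: M = 4.49 kN·m per $
  nickel superalloy: M = 4.18 kN·m per $
  epoxy: M = 3.83 kN·m per $
  alumina ceramic: M = 3.52 kN·m per $
  silicon carbide: M = 2.31 kN·m per $
Highest index: stainless steel.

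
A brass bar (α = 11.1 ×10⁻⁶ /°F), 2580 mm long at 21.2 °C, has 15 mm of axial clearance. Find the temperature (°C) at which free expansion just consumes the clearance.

312 °C

α = 11.1×10⁻⁶/°F × 9/5 = 20.0×10⁻⁶/K.
α·L₀·ΔT = 15.0 mm ⇒ ΔT = 15.0 / (20.0×10⁻⁶ × 2580.0) = 291.0 K.
T = 21.2 + 291.0 = 312.2 °C.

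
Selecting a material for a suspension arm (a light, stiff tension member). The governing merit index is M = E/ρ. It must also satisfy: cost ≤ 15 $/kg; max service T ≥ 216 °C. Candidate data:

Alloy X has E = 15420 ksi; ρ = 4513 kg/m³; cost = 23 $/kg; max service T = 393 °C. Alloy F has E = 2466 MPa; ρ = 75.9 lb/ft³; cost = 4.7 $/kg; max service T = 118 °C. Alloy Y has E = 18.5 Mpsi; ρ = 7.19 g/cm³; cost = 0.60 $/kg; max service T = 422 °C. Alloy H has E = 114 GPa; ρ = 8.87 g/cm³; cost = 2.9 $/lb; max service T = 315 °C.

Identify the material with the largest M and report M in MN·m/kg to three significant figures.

alloy Y, M = 17.7 MN·m/kg

Screen on constraints: cost ≤ 15 $/kg; max service T ≥ 216 °C. Survivors: alloy Y, alloy H.
After converting to SI:
  alloy Y: E = 127.6 GPa, ρ = 7190 kg/m³
  alloy H: E = 114.0 GPa, ρ = 8870 kg/m³
  alloy Y: M = 17.7 MN·m/kg
  alloy H: M = 12.9 MN·m/kg
Alloy Y ranks first.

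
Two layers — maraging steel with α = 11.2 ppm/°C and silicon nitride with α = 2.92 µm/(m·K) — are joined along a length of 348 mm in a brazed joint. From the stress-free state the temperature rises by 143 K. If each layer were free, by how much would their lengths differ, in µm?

Δα = |11.2 − 2.92|×10⁻⁶/K = 8.28×10⁻⁶/K.
ΔL_mismatch = Δα·L·ΔT = 8.28×10⁻⁶ × 348.0 mm × 143.0 K = 412 µm.

412 µm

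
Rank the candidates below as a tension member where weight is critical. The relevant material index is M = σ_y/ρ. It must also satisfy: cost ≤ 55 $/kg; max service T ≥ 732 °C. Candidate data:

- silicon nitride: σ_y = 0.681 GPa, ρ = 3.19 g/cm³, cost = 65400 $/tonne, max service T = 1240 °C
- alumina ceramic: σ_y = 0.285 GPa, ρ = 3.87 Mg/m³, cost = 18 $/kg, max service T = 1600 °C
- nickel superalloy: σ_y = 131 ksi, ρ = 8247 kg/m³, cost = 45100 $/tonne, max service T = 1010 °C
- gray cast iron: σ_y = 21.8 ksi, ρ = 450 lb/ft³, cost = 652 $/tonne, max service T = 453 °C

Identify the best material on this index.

nickel superalloy

Screen on constraints: cost ≤ 55 $/kg; max service T ≥ 732 °C. Survivors: alumina ceramic, nickel superalloy.
Convert each candidate to consistent units, then evaluate M:
  alumina ceramic: σ_y = 285.0 MPa, ρ = 3870 kg/m³
  nickel superalloy: σ_y = 903.2 MPa, ρ = 8247 kg/m³
  nickel superalloy: M = 110 kN·m/kg
  alumina ceramic: M = 73.6 kN·m/kg
Nickel superalloy ranks first.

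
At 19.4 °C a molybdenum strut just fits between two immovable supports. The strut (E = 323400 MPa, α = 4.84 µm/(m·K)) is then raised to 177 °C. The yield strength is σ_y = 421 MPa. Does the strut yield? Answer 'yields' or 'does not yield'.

E = 323400 MPa = 323.4 GPa.
ΔT = 157.6 K. Constrained thermal stress σ = E·α·ΔT = 323.4×10³ MPa × 4.84×10⁻⁶ × 157.6 = 247 MPa (compressive).
Compare to σ_y = 421 MPa: σ < σ_y, so it does not yield.

does not yield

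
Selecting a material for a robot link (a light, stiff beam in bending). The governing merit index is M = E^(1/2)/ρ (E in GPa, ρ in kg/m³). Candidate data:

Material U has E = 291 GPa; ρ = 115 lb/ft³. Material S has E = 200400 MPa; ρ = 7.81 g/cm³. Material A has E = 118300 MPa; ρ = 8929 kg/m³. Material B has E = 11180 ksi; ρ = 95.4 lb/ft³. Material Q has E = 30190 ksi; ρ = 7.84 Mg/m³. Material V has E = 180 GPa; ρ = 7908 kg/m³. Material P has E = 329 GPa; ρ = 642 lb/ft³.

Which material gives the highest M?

material U

Normalizing units and computing the index:
  material U: E = 291.0 GPa, ρ = 1842 kg/m³
  material S: E = 200.4 GPa, ρ = 7810 kg/m³
  material A: E = 118.3 GPa, ρ = 8929 kg/m³
  material B: E = 77.08 GPa, ρ = 1528 kg/m³
  material Q: E = 208.2 GPa, ρ = 7840 kg/m³
  material V: E = 180.0 GPa, ρ = 7908 kg/m³
  material P: E = 329.0 GPa, ρ = 10280 kg/m³
  material U: M = 9.26×10⁻³
  material B: M = 5.75×10⁻³
  material Q: M = 1.84×10⁻³
  material S: M = 1.81×10⁻³
  material P: M = 1.76×10⁻³
  material V: M = 1.70×10⁻³
  material A: M = 1.22×10⁻³
The maximum is for material U.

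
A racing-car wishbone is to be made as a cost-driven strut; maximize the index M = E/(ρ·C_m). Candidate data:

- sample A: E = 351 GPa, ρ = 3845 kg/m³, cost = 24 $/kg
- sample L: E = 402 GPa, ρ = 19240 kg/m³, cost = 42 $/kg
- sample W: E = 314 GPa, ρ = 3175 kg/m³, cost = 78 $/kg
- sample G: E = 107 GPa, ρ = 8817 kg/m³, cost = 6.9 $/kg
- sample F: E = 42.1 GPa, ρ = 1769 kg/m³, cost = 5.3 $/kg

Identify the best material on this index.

Evaluate M for each candidate:
  sample F: M = 4.49 MN·m per $
  sample A: M = 3.80 MN·m per $
  sample G: M = 1.76 MN·m per $
  sample W: M = 1.27 MN·m per $
  sample L: M = 0.497 MN·m per $
Sample F ranks first.

sample F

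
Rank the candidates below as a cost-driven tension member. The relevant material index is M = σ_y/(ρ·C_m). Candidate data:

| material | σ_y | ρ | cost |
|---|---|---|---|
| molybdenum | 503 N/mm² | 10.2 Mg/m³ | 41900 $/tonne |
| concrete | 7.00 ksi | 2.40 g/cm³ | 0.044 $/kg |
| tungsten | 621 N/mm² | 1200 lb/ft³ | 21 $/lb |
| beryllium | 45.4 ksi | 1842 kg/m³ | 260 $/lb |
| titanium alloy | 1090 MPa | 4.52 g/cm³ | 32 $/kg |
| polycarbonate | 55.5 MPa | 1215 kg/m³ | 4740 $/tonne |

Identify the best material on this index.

concrete

Normalizing units and computing the index:
  molybdenum: σ_y = 503.0 MPa, ρ = 10200 kg/m³, cost = 41.90 $/kg
  concrete: σ_y = 48.26 MPa, ρ = 2400 kg/m³, cost = 0.04400 $/kg
  tungsten: σ_y = 621.0 MPa, ρ = 19220 kg/m³, cost = 46.30 $/kg
  beryllium: σ_y = 313.0 MPa, ρ = 1842 kg/m³, cost = 573.2 $/kg
  titanium alloy: σ_y = 1090 MPa, ρ = 4520 kg/m³, cost = 32.00 $/kg
  polycarbonate: σ_y = 55.50 MPa, ρ = 1215 kg/m³, cost = 4.740 $/kg
  concrete: M = 457 kN·m per $
  polycarbonate: M = 9.64 kN·m per $
  titanium alloy: M = 7.54 kN·m per $
  molybdenum: M = 1.18 kN·m per $
  tungsten: M = 0.698 kN·m per $
  beryllium: M = 0.296 kN·m per $
Concrete has the largest M.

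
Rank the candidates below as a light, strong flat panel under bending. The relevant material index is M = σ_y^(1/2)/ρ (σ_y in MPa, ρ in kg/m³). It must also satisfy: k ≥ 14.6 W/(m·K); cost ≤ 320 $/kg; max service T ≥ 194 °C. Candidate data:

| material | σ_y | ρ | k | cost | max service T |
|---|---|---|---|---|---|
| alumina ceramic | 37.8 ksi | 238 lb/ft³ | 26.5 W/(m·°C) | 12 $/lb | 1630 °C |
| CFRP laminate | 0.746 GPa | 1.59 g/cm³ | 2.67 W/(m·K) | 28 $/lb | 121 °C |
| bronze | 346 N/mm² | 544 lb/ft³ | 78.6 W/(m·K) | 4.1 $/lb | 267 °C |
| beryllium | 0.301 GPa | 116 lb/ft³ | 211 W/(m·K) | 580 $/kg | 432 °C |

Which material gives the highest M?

alumina ceramic

Screen on constraints: k ≥ 14.6 W/(m·K); cost ≤ 320 $/kg; max service T ≥ 194 °C. Survivors: alumina ceramic, bronze.
Convert each candidate to consistent units, then evaluate M:
  alumina ceramic: σ_y = 260.6 MPa, ρ = 3812 kg/m³
  bronze: σ_y = 346.0 MPa, ρ = 8714 kg/m³
  alumina ceramic: M = 4.23×10⁻³
  bronze: M = 2.13×10⁻³
Alumina ceramic ranks first.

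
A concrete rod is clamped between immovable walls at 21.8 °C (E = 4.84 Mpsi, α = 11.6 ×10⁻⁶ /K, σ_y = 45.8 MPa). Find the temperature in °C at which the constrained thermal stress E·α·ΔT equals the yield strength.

140 °C

E = 4.84 Mpsi = 33.37 GPa.
E·α·ΔT = 45.80 MPa ⇒ ΔT = 45.80 / (33.37×10³ × 11.6×10⁻⁶) = 118.3 K.
T = 21.8 + 118.3 = 140.1 °C.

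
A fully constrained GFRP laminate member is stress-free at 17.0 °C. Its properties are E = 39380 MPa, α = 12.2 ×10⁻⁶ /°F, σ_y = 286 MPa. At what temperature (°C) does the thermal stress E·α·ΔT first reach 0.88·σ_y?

E = 39380 MPa = 39.38 GPa.
α = 12.2×10⁻⁶/°F × 9/5 = 22.0×10⁻⁶/K.
E·α·ΔT = 251.7 MPa ⇒ ΔT = 251.7 / (39.38×10³ × 22.0×10⁻⁶) = 291.0 K.
T = 17.0 + 291.0 = 308.0 °C.

308 °C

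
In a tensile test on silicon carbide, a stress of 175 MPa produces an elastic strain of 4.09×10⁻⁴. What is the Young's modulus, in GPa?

428 GPa

E = σ/ε = 175 MPa / 4.09×10⁻⁴ = 427900 MPa = 428 GPa.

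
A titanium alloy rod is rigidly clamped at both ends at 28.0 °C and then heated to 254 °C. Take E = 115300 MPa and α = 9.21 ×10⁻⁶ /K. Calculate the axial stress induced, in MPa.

E = 115300 MPa = 115.3 GPa.
ΔT = 226.0 K. Constrained thermal stress σ = E·α·ΔT = 115.3×10³ MPa × 9.21×10⁻⁶ × 226.0 = 240 MPa (compressive).

240 MPa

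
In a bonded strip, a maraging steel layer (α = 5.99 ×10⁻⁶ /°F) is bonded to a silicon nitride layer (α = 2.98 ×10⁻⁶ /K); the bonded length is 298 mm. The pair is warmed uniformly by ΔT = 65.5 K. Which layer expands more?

maraging steel: α = 5.99×10⁻⁶/°F × 9/5 = 10.8×10⁻⁶/K.
α(maraging steel) = 10.8×10⁻⁶/K vs α(silicon nitride) = 2.98×10⁻⁶/K.
Higher α expands more for the same ΔT: maraging steel.

maraging steel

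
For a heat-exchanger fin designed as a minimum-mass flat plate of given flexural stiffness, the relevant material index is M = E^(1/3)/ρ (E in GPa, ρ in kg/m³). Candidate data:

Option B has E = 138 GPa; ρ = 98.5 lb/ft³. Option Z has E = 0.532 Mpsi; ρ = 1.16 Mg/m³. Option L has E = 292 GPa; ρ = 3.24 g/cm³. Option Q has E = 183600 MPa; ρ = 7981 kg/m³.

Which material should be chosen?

option B

Convert each candidate to consistent units, then evaluate M:
  option B: E = 138.0 GPa, ρ = 1578 kg/m³
  option Z: E = 3.668 GPa, ρ = 1160 kg/m³
  option L: E = 292.0 GPa, ρ = 3240 kg/m³
  option Q: E = 183.6 GPa, ρ = 7981 kg/m³
  option B: M = 3.28×10⁻³
  option L: M = 2.05×10⁻³
  option Z: M = 1.33×10⁻³
  option Q: M = 0.712×10⁻³
The maximum is for option B.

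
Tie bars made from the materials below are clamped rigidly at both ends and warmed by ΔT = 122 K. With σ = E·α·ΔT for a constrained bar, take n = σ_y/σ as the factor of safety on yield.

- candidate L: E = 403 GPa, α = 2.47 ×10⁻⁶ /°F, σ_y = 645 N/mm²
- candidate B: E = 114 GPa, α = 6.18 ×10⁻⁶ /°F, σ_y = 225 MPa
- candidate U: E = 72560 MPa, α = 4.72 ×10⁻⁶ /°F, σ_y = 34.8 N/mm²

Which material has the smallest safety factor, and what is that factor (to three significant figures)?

In consistent units (E in GPa, α in ×10⁻⁶/K, σ_y in MPa):
  candidate L: E = 403.0, α = 4.45, σ_y = 645.0 → σ = 219 MPa, n = 2.95
  candidate B: E = 114.0, α = 11.1, σ_y = 225.0 → σ = 155 MPa, n = 1.45
  candidate U: E = 72.56, α = 8.50, σ_y = 34.80 → σ = 75.2 MPa, n = 0.463
The minimum is candidate U at n = 0.463.

candidate U, n = 0.463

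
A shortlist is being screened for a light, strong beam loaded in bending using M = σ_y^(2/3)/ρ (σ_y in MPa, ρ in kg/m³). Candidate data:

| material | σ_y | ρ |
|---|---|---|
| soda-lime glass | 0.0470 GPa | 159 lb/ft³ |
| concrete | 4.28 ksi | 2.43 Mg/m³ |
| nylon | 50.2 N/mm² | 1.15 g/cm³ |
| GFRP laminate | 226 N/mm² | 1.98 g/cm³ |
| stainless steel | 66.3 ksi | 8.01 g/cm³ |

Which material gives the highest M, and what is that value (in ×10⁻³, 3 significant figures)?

Normalizing units and computing the index:
  soda-lime glass: σ_y = 47.00 MPa, ρ = 2547 kg/m³
  concrete: σ_y = 29.51 MPa, ρ = 2430 kg/m³
  nylon: σ_y = 50.20 MPa, ρ = 1150 kg/m³
  GFRP laminate: σ_y = 226.0 MPa, ρ = 1980 kg/m³
  stainless steel: σ_y = 457.1 MPa, ρ = 8010 kg/m³
  GFRP laminate: M = 18.7×10⁻³
  nylon: M = 11.8×10⁻³
  stainless steel: M = 7.41×10⁻³
  soda-lime glass: M = 5.11×10⁻³
  concrete: M = 3.93×10⁻³
GFRP laminate has the largest M.

GFRP laminate, M = 18.7×10⁻³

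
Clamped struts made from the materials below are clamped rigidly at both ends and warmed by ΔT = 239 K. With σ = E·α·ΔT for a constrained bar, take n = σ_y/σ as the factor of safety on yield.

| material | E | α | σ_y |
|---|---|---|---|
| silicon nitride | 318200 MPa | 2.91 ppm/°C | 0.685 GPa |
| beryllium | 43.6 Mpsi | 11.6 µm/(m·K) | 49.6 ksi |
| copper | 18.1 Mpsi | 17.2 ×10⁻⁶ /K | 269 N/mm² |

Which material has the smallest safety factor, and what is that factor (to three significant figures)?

Converting E to GPa, α to ×10⁻⁶/K, σ_y to MPa, then σ and n for each:
  silicon nitride: E = 318.2, α = 2.91, σ_y = 685.0 → σ = 221 MPa, n = 3.10
  beryllium: E = 300.6, α = 11.6, σ_y = 342.0 → σ = 833 MPa, n = 0.410
  copper: E = 124.8, α = 17.2, σ_y = 269.0 → σ = 513 MPa, n = 0.524
Smallest n: beryllium with n = 0.410.

beryllium, n = 0.410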